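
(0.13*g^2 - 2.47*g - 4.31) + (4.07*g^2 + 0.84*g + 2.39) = 4.2*g^2 - 1.63*g - 1.92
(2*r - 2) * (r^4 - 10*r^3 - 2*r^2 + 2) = 2*r^5 - 22*r^4 + 16*r^3 + 4*r^2 + 4*r - 4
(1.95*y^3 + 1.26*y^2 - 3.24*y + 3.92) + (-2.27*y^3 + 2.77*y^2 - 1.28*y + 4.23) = -0.32*y^3 + 4.03*y^2 - 4.52*y + 8.15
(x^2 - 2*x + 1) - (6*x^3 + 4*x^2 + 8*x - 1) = -6*x^3 - 3*x^2 - 10*x + 2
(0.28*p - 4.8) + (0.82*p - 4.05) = 1.1*p - 8.85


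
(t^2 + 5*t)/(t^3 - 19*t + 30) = t/(t^2 - 5*t + 6)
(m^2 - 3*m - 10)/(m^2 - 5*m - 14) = (m - 5)/(m - 7)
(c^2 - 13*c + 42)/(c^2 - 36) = (c - 7)/(c + 6)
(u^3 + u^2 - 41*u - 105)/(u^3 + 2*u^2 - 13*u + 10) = (u^2 - 4*u - 21)/(u^2 - 3*u + 2)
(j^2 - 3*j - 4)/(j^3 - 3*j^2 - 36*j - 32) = (j - 4)/(j^2 - 4*j - 32)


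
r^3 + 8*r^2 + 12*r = r*(r + 2)*(r + 6)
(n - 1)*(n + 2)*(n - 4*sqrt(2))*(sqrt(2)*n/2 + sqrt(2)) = sqrt(2)*n^4/2 - 4*n^3 + 3*sqrt(2)*n^3/2 - 12*n^2 - 2*sqrt(2)*n + 16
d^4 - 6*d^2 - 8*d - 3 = (d - 3)*(d + 1)^3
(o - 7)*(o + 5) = o^2 - 2*o - 35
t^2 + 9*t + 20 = (t + 4)*(t + 5)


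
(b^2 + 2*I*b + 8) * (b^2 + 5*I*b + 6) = b^4 + 7*I*b^3 + 4*b^2 + 52*I*b + 48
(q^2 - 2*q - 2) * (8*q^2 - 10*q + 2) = 8*q^4 - 26*q^3 + 6*q^2 + 16*q - 4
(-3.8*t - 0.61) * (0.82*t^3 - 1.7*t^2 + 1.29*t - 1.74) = -3.116*t^4 + 5.9598*t^3 - 3.865*t^2 + 5.8251*t + 1.0614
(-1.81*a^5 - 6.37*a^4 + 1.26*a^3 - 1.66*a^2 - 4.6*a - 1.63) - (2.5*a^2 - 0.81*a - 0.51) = -1.81*a^5 - 6.37*a^4 + 1.26*a^3 - 4.16*a^2 - 3.79*a - 1.12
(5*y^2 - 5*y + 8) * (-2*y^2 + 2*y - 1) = -10*y^4 + 20*y^3 - 31*y^2 + 21*y - 8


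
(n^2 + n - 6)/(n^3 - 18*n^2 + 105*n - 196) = (n^2 + n - 6)/(n^3 - 18*n^2 + 105*n - 196)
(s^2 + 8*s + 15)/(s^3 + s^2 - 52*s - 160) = (s + 3)/(s^2 - 4*s - 32)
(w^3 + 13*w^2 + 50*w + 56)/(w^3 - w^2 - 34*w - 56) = (w + 7)/(w - 7)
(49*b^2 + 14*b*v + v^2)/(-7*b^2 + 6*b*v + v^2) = (7*b + v)/(-b + v)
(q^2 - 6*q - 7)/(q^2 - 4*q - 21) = (q + 1)/(q + 3)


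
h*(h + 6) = h^2 + 6*h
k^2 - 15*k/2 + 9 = (k - 6)*(k - 3/2)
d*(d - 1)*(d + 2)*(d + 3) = d^4 + 4*d^3 + d^2 - 6*d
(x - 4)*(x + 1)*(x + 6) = x^3 + 3*x^2 - 22*x - 24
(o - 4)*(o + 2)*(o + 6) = o^3 + 4*o^2 - 20*o - 48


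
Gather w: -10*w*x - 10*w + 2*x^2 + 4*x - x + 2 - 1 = w*(-10*x - 10) + 2*x^2 + 3*x + 1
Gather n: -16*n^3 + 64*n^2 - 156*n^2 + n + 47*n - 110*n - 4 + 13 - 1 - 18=-16*n^3 - 92*n^2 - 62*n - 10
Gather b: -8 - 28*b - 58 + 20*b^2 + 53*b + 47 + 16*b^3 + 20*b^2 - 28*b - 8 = 16*b^3 + 40*b^2 - 3*b - 27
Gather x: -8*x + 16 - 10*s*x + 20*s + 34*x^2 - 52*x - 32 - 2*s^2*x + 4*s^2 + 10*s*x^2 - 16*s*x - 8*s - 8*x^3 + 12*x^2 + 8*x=4*s^2 + 12*s - 8*x^3 + x^2*(10*s + 46) + x*(-2*s^2 - 26*s - 52) - 16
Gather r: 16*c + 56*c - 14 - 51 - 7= 72*c - 72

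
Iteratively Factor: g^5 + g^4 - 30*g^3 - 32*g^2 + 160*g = (g)*(g^4 + g^3 - 30*g^2 - 32*g + 160) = g*(g - 2)*(g^3 + 3*g^2 - 24*g - 80) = g*(g - 5)*(g - 2)*(g^2 + 8*g + 16) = g*(g - 5)*(g - 2)*(g + 4)*(g + 4)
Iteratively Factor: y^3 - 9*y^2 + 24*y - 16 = (y - 1)*(y^2 - 8*y + 16) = (y - 4)*(y - 1)*(y - 4)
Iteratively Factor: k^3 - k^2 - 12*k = (k + 3)*(k^2 - 4*k) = k*(k + 3)*(k - 4)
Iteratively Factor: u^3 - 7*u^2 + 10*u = (u)*(u^2 - 7*u + 10) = u*(u - 2)*(u - 5)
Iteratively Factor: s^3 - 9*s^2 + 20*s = (s)*(s^2 - 9*s + 20) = s*(s - 4)*(s - 5)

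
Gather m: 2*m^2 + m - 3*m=2*m^2 - 2*m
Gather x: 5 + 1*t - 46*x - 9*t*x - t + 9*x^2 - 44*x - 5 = 9*x^2 + x*(-9*t - 90)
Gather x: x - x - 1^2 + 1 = 0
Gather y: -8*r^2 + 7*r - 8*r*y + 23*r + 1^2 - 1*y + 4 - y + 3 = -8*r^2 + 30*r + y*(-8*r - 2) + 8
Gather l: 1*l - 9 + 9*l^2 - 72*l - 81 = 9*l^2 - 71*l - 90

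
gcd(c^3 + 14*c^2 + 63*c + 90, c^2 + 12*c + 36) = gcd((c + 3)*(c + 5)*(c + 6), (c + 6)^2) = c + 6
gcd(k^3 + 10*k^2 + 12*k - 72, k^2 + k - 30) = k + 6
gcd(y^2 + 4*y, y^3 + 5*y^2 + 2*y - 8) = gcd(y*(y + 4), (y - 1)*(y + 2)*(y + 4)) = y + 4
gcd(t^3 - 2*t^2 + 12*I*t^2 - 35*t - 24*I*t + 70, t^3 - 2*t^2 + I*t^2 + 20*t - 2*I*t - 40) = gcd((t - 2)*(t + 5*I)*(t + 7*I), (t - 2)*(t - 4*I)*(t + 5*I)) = t^2 + t*(-2 + 5*I) - 10*I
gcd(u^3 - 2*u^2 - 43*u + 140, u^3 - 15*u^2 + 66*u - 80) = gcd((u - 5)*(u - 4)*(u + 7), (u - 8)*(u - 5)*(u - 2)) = u - 5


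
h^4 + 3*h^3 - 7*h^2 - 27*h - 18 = (h - 3)*(h + 1)*(h + 2)*(h + 3)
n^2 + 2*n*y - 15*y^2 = (n - 3*y)*(n + 5*y)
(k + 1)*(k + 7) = k^2 + 8*k + 7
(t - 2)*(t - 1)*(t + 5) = t^3 + 2*t^2 - 13*t + 10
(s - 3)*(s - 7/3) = s^2 - 16*s/3 + 7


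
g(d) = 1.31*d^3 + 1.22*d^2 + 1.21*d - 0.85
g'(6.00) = 157.33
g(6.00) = 333.29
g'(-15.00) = 848.86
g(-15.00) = -4165.75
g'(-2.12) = 13.70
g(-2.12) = -10.41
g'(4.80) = 103.47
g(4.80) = 177.94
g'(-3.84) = 49.79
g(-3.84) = -61.68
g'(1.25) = 10.40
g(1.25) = 5.13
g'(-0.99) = 2.65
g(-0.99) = -2.12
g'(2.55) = 32.99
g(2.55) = 31.89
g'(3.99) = 73.51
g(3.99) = 106.61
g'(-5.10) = 90.99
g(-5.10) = -149.06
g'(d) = 3.93*d^2 + 2.44*d + 1.21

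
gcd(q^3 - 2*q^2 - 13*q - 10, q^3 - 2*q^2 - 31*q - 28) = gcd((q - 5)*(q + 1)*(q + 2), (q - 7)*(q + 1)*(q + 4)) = q + 1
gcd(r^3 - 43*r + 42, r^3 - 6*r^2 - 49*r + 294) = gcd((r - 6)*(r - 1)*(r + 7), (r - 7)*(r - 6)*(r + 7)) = r^2 + r - 42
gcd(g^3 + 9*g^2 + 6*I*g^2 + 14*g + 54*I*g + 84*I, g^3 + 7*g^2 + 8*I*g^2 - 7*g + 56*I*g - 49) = g + 7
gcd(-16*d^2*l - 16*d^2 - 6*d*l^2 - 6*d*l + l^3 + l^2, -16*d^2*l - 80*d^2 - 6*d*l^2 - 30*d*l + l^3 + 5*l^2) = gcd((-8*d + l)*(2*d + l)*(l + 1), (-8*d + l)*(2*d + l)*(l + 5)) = 16*d^2 + 6*d*l - l^2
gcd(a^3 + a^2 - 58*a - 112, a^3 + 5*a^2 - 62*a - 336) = a^2 - a - 56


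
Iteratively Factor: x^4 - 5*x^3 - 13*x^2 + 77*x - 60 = (x + 4)*(x^3 - 9*x^2 + 23*x - 15) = (x - 5)*(x + 4)*(x^2 - 4*x + 3) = (x - 5)*(x - 1)*(x + 4)*(x - 3)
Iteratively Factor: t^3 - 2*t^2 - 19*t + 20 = (t - 1)*(t^2 - t - 20) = (t - 1)*(t + 4)*(t - 5)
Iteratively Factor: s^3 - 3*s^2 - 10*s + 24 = (s - 4)*(s^2 + s - 6) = (s - 4)*(s + 3)*(s - 2)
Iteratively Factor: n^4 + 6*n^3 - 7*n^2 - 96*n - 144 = (n + 3)*(n^3 + 3*n^2 - 16*n - 48) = (n + 3)^2*(n^2 - 16) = (n - 4)*(n + 3)^2*(n + 4)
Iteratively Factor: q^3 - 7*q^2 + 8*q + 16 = (q - 4)*(q^2 - 3*q - 4) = (q - 4)^2*(q + 1)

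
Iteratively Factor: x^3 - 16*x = (x - 4)*(x^2 + 4*x) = (x - 4)*(x + 4)*(x)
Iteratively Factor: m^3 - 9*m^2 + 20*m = (m - 5)*(m^2 - 4*m) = (m - 5)*(m - 4)*(m)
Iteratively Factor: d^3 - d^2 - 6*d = (d)*(d^2 - d - 6) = d*(d - 3)*(d + 2)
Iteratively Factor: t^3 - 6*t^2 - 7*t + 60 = (t - 5)*(t^2 - t - 12) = (t - 5)*(t + 3)*(t - 4)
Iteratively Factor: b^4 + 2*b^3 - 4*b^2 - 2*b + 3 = (b + 3)*(b^3 - b^2 - b + 1) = (b - 1)*(b + 3)*(b^2 - 1) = (b - 1)^2*(b + 3)*(b + 1)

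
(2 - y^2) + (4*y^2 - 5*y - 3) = 3*y^2 - 5*y - 1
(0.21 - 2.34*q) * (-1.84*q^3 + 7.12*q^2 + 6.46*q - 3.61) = 4.3056*q^4 - 17.0472*q^3 - 13.6212*q^2 + 9.804*q - 0.7581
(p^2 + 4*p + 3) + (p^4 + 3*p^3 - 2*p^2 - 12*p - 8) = p^4 + 3*p^3 - p^2 - 8*p - 5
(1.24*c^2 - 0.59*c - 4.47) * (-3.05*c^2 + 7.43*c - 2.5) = -3.782*c^4 + 11.0127*c^3 + 6.1498*c^2 - 31.7371*c + 11.175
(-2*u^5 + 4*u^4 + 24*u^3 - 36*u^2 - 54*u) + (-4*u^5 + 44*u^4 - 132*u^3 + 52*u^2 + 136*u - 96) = -6*u^5 + 48*u^4 - 108*u^3 + 16*u^2 + 82*u - 96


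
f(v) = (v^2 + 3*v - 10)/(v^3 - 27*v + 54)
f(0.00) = -0.19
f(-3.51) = -0.08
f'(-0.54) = -0.04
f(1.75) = -0.14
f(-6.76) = -0.21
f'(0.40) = -0.03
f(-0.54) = -0.17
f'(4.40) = -1.11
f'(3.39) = -35.90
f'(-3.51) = -0.03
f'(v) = (27 - 3*v^2)*(v^2 + 3*v - 10)/(v^3 - 27*v + 54)^2 + (2*v + 3)/(v^3 - 27*v + 54) = (-v^3 - 9*v^2 - 24*v + 36)/(v^5 + 3*v^4 - 45*v^3 - 27*v^2 + 648*v - 972)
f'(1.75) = 0.33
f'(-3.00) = -0.03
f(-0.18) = -0.18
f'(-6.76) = -0.18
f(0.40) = -0.20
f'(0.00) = -0.04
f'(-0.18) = -0.04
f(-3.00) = -0.09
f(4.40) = 1.11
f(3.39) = 8.17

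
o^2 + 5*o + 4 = (o + 1)*(o + 4)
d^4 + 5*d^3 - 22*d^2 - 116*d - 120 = (d - 5)*(d + 2)^2*(d + 6)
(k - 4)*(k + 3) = k^2 - k - 12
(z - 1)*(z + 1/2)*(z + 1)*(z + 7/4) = z^4 + 9*z^3/4 - z^2/8 - 9*z/4 - 7/8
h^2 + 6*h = h*(h + 6)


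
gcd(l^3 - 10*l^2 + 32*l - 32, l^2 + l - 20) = l - 4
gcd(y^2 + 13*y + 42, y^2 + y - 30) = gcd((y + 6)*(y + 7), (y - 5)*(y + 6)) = y + 6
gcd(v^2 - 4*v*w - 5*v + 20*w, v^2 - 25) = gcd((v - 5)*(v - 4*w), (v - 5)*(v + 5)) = v - 5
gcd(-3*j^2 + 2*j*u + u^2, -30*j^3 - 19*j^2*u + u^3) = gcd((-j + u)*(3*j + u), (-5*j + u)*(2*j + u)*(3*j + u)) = 3*j + u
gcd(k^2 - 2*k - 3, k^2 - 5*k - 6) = k + 1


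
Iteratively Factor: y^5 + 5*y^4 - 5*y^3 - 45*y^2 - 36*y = (y + 4)*(y^4 + y^3 - 9*y^2 - 9*y) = (y + 3)*(y + 4)*(y^3 - 2*y^2 - 3*y) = (y - 3)*(y + 3)*(y + 4)*(y^2 + y) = (y - 3)*(y + 1)*(y + 3)*(y + 4)*(y)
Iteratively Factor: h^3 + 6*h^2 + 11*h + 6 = (h + 2)*(h^2 + 4*h + 3) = (h + 2)*(h + 3)*(h + 1)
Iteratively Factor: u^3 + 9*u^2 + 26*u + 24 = (u + 4)*(u^2 + 5*u + 6) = (u + 3)*(u + 4)*(u + 2)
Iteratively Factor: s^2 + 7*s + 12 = (s + 4)*(s + 3)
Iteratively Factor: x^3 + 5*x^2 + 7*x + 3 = (x + 1)*(x^2 + 4*x + 3) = (x + 1)^2*(x + 3)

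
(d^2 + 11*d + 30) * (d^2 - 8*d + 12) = d^4 + 3*d^3 - 46*d^2 - 108*d + 360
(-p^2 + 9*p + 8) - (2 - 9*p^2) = 8*p^2 + 9*p + 6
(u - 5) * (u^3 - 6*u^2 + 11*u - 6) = u^4 - 11*u^3 + 41*u^2 - 61*u + 30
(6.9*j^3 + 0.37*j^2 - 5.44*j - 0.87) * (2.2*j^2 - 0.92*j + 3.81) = 15.18*j^5 - 5.534*j^4 + 13.9806*j^3 + 4.5005*j^2 - 19.926*j - 3.3147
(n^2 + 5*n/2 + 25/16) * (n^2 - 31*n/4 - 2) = n^4 - 21*n^3/4 - 317*n^2/16 - 1095*n/64 - 25/8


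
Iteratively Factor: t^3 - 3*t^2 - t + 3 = (t - 1)*(t^2 - 2*t - 3) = (t - 3)*(t - 1)*(t + 1)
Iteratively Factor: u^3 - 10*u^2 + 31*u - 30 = (u - 3)*(u^2 - 7*u + 10) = (u - 5)*(u - 3)*(u - 2)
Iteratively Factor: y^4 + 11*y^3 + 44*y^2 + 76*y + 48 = (y + 3)*(y^3 + 8*y^2 + 20*y + 16) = (y + 3)*(y + 4)*(y^2 + 4*y + 4) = (y + 2)*(y + 3)*(y + 4)*(y + 2)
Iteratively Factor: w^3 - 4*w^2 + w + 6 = (w - 2)*(w^2 - 2*w - 3) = (w - 2)*(w + 1)*(w - 3)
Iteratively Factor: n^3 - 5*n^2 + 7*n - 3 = (n - 1)*(n^2 - 4*n + 3) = (n - 3)*(n - 1)*(n - 1)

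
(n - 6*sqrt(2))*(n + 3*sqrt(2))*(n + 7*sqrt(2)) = n^3 + 4*sqrt(2)*n^2 - 78*n - 252*sqrt(2)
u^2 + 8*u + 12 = (u + 2)*(u + 6)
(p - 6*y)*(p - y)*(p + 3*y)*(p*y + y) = p^4*y - 4*p^3*y^2 + p^3*y - 15*p^2*y^3 - 4*p^2*y^2 + 18*p*y^4 - 15*p*y^3 + 18*y^4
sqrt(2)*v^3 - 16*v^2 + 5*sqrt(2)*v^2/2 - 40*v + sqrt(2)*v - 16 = (v + 2)*(v - 8*sqrt(2))*(sqrt(2)*v + sqrt(2)/2)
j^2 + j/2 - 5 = (j - 2)*(j + 5/2)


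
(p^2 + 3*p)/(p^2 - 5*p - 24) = p/(p - 8)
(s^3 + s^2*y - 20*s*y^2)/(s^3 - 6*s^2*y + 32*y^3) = s*(-s - 5*y)/(-s^2 + 2*s*y + 8*y^2)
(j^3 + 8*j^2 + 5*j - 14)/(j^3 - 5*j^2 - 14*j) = (j^2 + 6*j - 7)/(j*(j - 7))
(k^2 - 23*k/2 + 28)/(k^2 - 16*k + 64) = (k - 7/2)/(k - 8)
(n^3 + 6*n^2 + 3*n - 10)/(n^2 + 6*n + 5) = (n^2 + n - 2)/(n + 1)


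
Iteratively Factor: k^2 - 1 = (k - 1)*(k + 1)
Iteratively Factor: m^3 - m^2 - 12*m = (m + 3)*(m^2 - 4*m) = m*(m + 3)*(m - 4)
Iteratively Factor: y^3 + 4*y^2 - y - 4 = (y + 1)*(y^2 + 3*y - 4) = (y - 1)*(y + 1)*(y + 4)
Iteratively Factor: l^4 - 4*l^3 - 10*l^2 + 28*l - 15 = (l - 1)*(l^3 - 3*l^2 - 13*l + 15) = (l - 1)^2*(l^2 - 2*l - 15) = (l - 1)^2*(l + 3)*(l - 5)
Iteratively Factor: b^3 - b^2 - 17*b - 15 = (b - 5)*(b^2 + 4*b + 3) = (b - 5)*(b + 3)*(b + 1)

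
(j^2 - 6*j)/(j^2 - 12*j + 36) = j/(j - 6)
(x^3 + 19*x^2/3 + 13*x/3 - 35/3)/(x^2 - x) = x + 22/3 + 35/(3*x)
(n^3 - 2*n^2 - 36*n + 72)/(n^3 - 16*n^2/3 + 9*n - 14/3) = 3*(n^2 - 36)/(3*n^2 - 10*n + 7)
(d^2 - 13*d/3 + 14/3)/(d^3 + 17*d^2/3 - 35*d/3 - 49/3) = (d - 2)/(d^2 + 8*d + 7)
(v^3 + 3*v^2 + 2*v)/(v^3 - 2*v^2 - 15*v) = (v^2 + 3*v + 2)/(v^2 - 2*v - 15)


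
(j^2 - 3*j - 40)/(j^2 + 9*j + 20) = (j - 8)/(j + 4)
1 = 1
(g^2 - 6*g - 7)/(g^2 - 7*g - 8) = (g - 7)/(g - 8)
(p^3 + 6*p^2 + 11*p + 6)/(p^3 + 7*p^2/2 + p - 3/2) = 2*(p + 2)/(2*p - 1)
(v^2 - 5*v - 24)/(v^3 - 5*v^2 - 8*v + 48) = (v - 8)/(v^2 - 8*v + 16)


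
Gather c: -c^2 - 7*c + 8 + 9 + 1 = -c^2 - 7*c + 18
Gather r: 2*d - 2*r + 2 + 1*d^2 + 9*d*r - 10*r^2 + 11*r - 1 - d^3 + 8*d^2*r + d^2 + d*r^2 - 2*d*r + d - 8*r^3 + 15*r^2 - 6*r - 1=-d^3 + 2*d^2 + 3*d - 8*r^3 + r^2*(d + 5) + r*(8*d^2 + 7*d + 3)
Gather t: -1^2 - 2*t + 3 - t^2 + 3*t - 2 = -t^2 + t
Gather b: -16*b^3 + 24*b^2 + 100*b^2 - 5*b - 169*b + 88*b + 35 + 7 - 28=-16*b^3 + 124*b^2 - 86*b + 14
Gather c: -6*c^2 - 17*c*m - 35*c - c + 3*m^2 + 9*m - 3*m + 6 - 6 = -6*c^2 + c*(-17*m - 36) + 3*m^2 + 6*m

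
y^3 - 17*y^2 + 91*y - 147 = (y - 7)^2*(y - 3)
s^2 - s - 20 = (s - 5)*(s + 4)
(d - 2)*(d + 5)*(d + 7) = d^3 + 10*d^2 + 11*d - 70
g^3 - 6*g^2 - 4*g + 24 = (g - 6)*(g - 2)*(g + 2)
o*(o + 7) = o^2 + 7*o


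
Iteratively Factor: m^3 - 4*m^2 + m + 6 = (m - 3)*(m^2 - m - 2) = (m - 3)*(m - 2)*(m + 1)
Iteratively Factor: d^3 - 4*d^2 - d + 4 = (d + 1)*(d^2 - 5*d + 4) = (d - 1)*(d + 1)*(d - 4)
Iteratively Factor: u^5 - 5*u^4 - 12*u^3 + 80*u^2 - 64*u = (u - 1)*(u^4 - 4*u^3 - 16*u^2 + 64*u) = (u - 1)*(u + 4)*(u^3 - 8*u^2 + 16*u) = (u - 4)*(u - 1)*(u + 4)*(u^2 - 4*u) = u*(u - 4)*(u - 1)*(u + 4)*(u - 4)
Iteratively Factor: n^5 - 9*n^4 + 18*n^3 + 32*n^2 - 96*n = (n - 3)*(n^4 - 6*n^3 + 32*n) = (n - 4)*(n - 3)*(n^3 - 2*n^2 - 8*n) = n*(n - 4)*(n - 3)*(n^2 - 2*n - 8) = n*(n - 4)^2*(n - 3)*(n + 2)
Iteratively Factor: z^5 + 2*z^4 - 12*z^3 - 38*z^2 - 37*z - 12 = (z + 1)*(z^4 + z^3 - 13*z^2 - 25*z - 12) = (z + 1)^2*(z^3 - 13*z - 12) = (z + 1)^3*(z^2 - z - 12) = (z - 4)*(z + 1)^3*(z + 3)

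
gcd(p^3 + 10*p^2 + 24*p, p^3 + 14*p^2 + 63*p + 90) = p + 6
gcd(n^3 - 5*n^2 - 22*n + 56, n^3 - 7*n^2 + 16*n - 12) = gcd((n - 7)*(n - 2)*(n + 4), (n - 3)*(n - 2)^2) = n - 2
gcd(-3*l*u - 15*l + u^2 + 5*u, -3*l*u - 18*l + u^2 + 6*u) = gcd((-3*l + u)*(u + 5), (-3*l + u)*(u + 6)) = -3*l + u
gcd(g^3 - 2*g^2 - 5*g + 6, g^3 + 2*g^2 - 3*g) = g - 1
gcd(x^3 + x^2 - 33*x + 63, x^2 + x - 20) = 1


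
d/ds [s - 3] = 1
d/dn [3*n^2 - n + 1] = 6*n - 1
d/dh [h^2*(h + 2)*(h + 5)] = h*(4*h^2 + 21*h + 20)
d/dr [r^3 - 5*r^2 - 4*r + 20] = 3*r^2 - 10*r - 4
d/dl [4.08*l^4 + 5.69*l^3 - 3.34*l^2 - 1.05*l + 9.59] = 16.32*l^3 + 17.07*l^2 - 6.68*l - 1.05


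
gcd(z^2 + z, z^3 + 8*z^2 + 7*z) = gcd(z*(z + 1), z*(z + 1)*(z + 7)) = z^2 + z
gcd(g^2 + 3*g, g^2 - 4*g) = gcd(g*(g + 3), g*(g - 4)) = g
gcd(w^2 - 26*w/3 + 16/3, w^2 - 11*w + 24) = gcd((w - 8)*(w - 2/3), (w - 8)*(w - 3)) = w - 8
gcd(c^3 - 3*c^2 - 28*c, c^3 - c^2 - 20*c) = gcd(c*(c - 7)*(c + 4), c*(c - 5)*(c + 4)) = c^2 + 4*c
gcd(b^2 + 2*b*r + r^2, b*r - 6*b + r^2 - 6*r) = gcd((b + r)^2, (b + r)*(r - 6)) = b + r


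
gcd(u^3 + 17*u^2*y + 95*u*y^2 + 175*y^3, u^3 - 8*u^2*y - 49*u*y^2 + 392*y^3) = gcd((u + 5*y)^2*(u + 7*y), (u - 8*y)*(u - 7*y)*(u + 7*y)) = u + 7*y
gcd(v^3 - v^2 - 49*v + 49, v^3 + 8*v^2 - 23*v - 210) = v + 7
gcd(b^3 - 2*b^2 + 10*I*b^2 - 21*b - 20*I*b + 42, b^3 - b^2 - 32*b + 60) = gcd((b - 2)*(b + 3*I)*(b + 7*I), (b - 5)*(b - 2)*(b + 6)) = b - 2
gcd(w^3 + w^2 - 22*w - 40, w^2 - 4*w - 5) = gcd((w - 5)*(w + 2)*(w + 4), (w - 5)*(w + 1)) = w - 5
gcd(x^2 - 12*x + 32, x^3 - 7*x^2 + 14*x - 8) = x - 4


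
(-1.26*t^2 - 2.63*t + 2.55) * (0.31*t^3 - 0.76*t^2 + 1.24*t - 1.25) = -0.3906*t^5 + 0.1423*t^4 + 1.2269*t^3 - 3.6242*t^2 + 6.4495*t - 3.1875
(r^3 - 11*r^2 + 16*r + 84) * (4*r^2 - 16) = 4*r^5 - 44*r^4 + 48*r^3 + 512*r^2 - 256*r - 1344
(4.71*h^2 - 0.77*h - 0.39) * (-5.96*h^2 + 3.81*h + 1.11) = -28.0716*h^4 + 22.5343*h^3 + 4.6188*h^2 - 2.3406*h - 0.4329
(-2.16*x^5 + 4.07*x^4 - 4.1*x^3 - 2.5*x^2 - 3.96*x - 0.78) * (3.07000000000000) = -6.6312*x^5 + 12.4949*x^4 - 12.587*x^3 - 7.675*x^2 - 12.1572*x - 2.3946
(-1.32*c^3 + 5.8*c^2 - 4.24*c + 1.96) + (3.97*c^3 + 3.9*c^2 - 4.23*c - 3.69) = 2.65*c^3 + 9.7*c^2 - 8.47*c - 1.73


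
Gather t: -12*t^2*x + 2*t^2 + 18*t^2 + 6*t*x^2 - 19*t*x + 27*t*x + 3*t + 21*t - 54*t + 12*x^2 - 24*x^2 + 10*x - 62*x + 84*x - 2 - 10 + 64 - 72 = t^2*(20 - 12*x) + t*(6*x^2 + 8*x - 30) - 12*x^2 + 32*x - 20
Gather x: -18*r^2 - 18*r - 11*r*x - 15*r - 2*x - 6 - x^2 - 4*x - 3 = -18*r^2 - 33*r - x^2 + x*(-11*r - 6) - 9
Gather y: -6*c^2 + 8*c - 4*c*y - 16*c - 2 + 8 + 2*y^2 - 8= -6*c^2 - 4*c*y - 8*c + 2*y^2 - 2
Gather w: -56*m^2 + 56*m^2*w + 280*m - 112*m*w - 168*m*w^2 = -56*m^2 - 168*m*w^2 + 280*m + w*(56*m^2 - 112*m)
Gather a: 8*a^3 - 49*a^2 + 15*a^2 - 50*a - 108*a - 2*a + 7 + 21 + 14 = 8*a^3 - 34*a^2 - 160*a + 42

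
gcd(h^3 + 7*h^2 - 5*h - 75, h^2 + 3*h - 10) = h + 5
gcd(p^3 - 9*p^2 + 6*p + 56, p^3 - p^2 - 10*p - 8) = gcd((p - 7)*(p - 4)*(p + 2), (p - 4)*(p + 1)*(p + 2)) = p^2 - 2*p - 8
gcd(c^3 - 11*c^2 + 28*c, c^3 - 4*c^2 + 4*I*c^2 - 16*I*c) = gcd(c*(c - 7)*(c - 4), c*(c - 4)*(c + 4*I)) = c^2 - 4*c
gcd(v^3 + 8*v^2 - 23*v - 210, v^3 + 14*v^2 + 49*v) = v + 7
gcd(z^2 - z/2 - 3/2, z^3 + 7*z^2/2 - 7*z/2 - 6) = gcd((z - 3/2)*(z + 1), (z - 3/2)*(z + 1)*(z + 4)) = z^2 - z/2 - 3/2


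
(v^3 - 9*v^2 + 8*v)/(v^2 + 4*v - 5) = v*(v - 8)/(v + 5)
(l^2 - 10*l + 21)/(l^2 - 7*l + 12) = (l - 7)/(l - 4)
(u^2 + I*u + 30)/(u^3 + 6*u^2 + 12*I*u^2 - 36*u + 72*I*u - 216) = (u - 5*I)/(u^2 + 6*u*(1 + I) + 36*I)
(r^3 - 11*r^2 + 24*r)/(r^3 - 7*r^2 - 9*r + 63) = r*(r - 8)/(r^2 - 4*r - 21)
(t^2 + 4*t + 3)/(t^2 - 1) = (t + 3)/(t - 1)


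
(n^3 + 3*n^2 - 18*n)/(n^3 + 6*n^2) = (n - 3)/n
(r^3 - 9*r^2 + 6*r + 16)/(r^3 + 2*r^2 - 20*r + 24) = (r^2 - 7*r - 8)/(r^2 + 4*r - 12)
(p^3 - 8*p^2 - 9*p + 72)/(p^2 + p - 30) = (p^3 - 8*p^2 - 9*p + 72)/(p^2 + p - 30)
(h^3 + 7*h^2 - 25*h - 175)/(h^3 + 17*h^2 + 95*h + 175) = (h - 5)/(h + 5)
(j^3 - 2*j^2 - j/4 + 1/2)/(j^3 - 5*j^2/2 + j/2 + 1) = (j - 1/2)/(j - 1)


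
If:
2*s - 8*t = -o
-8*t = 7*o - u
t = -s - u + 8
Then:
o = u/3 - 64/39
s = 256/39 - 5*u/6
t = 56/39 - u/6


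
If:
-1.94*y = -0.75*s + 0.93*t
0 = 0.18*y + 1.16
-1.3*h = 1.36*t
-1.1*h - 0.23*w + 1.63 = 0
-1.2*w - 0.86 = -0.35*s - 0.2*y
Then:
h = 3.10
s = -20.34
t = -2.96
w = -7.72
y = -6.44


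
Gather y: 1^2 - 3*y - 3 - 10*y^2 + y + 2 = -10*y^2 - 2*y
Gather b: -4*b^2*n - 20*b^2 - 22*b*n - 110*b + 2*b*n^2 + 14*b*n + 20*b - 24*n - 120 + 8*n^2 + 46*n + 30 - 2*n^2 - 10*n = b^2*(-4*n - 20) + b*(2*n^2 - 8*n - 90) + 6*n^2 + 12*n - 90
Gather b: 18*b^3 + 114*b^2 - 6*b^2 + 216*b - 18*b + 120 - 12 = 18*b^3 + 108*b^2 + 198*b + 108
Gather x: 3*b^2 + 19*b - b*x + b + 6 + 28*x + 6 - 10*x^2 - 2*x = 3*b^2 + 20*b - 10*x^2 + x*(26 - b) + 12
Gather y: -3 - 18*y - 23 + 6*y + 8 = -12*y - 18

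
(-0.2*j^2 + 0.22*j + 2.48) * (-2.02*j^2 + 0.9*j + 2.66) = 0.404*j^4 - 0.6244*j^3 - 5.3436*j^2 + 2.8172*j + 6.5968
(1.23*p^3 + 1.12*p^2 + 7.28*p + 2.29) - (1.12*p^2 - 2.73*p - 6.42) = 1.23*p^3 + 10.01*p + 8.71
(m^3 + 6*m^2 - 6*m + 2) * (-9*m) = -9*m^4 - 54*m^3 + 54*m^2 - 18*m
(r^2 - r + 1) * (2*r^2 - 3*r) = 2*r^4 - 5*r^3 + 5*r^2 - 3*r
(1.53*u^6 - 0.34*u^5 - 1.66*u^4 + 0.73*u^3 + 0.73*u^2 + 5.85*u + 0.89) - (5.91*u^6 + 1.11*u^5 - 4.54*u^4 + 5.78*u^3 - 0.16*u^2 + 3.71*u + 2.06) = -4.38*u^6 - 1.45*u^5 + 2.88*u^4 - 5.05*u^3 + 0.89*u^2 + 2.14*u - 1.17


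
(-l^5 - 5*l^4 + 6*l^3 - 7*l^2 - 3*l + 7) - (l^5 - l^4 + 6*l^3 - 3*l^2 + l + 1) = -2*l^5 - 4*l^4 - 4*l^2 - 4*l + 6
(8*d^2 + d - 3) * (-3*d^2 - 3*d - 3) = -24*d^4 - 27*d^3 - 18*d^2 + 6*d + 9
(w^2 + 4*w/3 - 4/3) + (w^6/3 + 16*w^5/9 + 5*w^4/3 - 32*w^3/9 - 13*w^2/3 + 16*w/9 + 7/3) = w^6/3 + 16*w^5/9 + 5*w^4/3 - 32*w^3/9 - 10*w^2/3 + 28*w/9 + 1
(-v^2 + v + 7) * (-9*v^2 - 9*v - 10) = 9*v^4 - 62*v^2 - 73*v - 70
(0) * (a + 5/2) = 0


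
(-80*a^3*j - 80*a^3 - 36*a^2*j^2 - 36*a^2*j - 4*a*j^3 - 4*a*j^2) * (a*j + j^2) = -80*a^4*j^2 - 80*a^4*j - 116*a^3*j^3 - 116*a^3*j^2 - 40*a^2*j^4 - 40*a^2*j^3 - 4*a*j^5 - 4*a*j^4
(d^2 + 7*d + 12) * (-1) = -d^2 - 7*d - 12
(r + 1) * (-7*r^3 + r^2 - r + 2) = -7*r^4 - 6*r^3 + r + 2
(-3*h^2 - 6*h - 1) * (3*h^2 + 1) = -9*h^4 - 18*h^3 - 6*h^2 - 6*h - 1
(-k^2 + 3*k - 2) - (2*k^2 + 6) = -3*k^2 + 3*k - 8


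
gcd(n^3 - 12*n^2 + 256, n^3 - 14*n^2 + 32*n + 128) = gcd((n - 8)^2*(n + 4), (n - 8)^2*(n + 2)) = n^2 - 16*n + 64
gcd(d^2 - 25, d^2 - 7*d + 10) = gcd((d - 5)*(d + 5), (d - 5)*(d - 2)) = d - 5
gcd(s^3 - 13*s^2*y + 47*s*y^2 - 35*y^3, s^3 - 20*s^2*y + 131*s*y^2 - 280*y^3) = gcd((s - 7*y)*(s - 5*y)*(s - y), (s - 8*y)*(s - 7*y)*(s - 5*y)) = s^2 - 12*s*y + 35*y^2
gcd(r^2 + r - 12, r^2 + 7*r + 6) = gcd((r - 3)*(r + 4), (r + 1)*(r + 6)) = 1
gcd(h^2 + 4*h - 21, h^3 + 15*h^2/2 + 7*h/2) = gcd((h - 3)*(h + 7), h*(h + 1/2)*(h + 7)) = h + 7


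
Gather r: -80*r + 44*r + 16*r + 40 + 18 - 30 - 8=20 - 20*r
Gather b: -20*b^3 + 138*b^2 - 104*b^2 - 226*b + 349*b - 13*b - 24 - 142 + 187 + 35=-20*b^3 + 34*b^2 + 110*b + 56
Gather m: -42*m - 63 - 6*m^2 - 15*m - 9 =-6*m^2 - 57*m - 72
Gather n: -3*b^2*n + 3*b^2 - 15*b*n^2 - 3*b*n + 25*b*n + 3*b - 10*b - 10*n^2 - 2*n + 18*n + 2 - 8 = 3*b^2 - 7*b + n^2*(-15*b - 10) + n*(-3*b^2 + 22*b + 16) - 6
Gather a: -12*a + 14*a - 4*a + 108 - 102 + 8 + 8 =22 - 2*a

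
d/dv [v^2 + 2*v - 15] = 2*v + 2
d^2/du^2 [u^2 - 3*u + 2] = 2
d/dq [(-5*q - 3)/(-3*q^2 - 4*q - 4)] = (-15*q^2 - 18*q + 8)/(9*q^4 + 24*q^3 + 40*q^2 + 32*q + 16)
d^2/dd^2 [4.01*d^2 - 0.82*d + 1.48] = 8.02000000000000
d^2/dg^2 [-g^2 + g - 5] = -2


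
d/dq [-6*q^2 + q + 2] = 1 - 12*q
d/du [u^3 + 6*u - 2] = 3*u^2 + 6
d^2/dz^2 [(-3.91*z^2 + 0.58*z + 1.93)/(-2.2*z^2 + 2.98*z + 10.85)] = (45.65352*z^3 + 503.943*z^2 - 7.14912000000005*z + 831.679686)/(10.648*z^6 - 43.2696*z^5 - 98.93136*z^4 + 400.332008*z^3 + 487.91148*z^2 - 1052.43915*z - 1277.289125)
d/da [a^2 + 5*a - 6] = 2*a + 5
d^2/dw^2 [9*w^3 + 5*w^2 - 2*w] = 54*w + 10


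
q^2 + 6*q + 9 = (q + 3)^2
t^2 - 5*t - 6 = (t - 6)*(t + 1)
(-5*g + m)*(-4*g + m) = 20*g^2 - 9*g*m + m^2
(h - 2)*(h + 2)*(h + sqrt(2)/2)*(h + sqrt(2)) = h^4 + 3*sqrt(2)*h^3/2 - 3*h^2 - 6*sqrt(2)*h - 4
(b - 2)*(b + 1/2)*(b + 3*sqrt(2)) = b^3 - 3*b^2/2 + 3*sqrt(2)*b^2 - 9*sqrt(2)*b/2 - b - 3*sqrt(2)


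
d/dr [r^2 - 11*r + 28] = 2*r - 11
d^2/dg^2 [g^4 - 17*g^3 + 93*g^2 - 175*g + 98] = 12*g^2 - 102*g + 186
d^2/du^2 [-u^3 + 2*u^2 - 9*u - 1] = 4 - 6*u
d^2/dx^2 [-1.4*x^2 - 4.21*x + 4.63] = -2.80000000000000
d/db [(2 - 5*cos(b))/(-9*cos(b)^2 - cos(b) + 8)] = (-45*sin(b)^2 - 36*cos(b) + 83)*sin(b)/(9*cos(b)^2 + cos(b) - 8)^2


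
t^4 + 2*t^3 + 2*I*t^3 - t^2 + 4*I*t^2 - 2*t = t*(t + 2)*(t + I)^2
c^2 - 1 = (c - 1)*(c + 1)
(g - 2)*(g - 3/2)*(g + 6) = g^3 + 5*g^2/2 - 18*g + 18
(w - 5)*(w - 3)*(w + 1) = w^3 - 7*w^2 + 7*w + 15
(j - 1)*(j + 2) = j^2 + j - 2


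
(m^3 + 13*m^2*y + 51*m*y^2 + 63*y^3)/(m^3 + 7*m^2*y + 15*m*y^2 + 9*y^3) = (m + 7*y)/(m + y)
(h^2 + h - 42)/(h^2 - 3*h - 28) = (-h^2 - h + 42)/(-h^2 + 3*h + 28)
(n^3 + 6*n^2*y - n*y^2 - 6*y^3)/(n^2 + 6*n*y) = n - y^2/n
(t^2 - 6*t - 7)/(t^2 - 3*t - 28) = (t + 1)/(t + 4)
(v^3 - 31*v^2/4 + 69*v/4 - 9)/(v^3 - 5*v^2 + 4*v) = (4*v^2 - 15*v + 9)/(4*v*(v - 1))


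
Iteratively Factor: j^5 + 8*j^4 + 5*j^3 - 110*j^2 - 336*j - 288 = (j + 3)*(j^4 + 5*j^3 - 10*j^2 - 80*j - 96) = (j + 3)^2*(j^3 + 2*j^2 - 16*j - 32) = (j + 2)*(j + 3)^2*(j^2 - 16) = (j - 4)*(j + 2)*(j + 3)^2*(j + 4)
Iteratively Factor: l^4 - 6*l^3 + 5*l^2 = (l)*(l^3 - 6*l^2 + 5*l) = l*(l - 5)*(l^2 - l) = l*(l - 5)*(l - 1)*(l)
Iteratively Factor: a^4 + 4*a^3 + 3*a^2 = (a + 1)*(a^3 + 3*a^2) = (a + 1)*(a + 3)*(a^2) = a*(a + 1)*(a + 3)*(a)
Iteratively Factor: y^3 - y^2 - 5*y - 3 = (y + 1)*(y^2 - 2*y - 3) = (y - 3)*(y + 1)*(y + 1)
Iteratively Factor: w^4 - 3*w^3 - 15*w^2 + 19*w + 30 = (w - 5)*(w^3 + 2*w^2 - 5*w - 6) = (w - 5)*(w - 2)*(w^2 + 4*w + 3) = (w - 5)*(w - 2)*(w + 1)*(w + 3)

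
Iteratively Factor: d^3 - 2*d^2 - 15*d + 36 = (d + 4)*(d^2 - 6*d + 9) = (d - 3)*(d + 4)*(d - 3)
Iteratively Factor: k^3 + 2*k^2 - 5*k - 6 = (k - 2)*(k^2 + 4*k + 3) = (k - 2)*(k + 1)*(k + 3)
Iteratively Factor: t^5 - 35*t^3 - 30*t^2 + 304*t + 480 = (t - 4)*(t^4 + 4*t^3 - 19*t^2 - 106*t - 120) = (t - 4)*(t + 2)*(t^3 + 2*t^2 - 23*t - 60) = (t - 4)*(t + 2)*(t + 3)*(t^2 - t - 20) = (t - 4)*(t + 2)*(t + 3)*(t + 4)*(t - 5)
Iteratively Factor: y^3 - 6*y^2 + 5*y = (y)*(y^2 - 6*y + 5) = y*(y - 5)*(y - 1)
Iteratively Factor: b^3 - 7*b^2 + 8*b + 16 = (b - 4)*(b^2 - 3*b - 4) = (b - 4)*(b + 1)*(b - 4)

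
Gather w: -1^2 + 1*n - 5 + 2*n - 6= 3*n - 12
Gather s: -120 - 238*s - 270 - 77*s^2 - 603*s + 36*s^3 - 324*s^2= 36*s^3 - 401*s^2 - 841*s - 390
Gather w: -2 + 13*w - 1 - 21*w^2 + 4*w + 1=-21*w^2 + 17*w - 2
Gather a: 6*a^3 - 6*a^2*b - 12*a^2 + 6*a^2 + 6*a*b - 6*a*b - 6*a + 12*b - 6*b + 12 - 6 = 6*a^3 + a^2*(-6*b - 6) - 6*a + 6*b + 6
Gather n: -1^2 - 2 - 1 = -4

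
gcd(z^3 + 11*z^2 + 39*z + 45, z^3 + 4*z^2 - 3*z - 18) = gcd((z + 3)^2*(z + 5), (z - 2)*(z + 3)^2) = z^2 + 6*z + 9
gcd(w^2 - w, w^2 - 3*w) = w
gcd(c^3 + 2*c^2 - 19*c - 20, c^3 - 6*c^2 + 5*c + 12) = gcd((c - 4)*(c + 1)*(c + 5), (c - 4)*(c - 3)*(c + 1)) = c^2 - 3*c - 4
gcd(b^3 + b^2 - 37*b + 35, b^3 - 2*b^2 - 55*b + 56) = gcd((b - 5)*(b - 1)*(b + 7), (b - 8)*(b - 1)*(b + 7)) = b^2 + 6*b - 7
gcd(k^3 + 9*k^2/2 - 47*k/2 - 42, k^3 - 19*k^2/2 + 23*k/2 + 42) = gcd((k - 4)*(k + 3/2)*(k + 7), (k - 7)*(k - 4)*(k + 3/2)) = k^2 - 5*k/2 - 6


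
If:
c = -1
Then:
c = -1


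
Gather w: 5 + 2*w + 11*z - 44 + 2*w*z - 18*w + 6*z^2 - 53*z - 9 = w*(2*z - 16) + 6*z^2 - 42*z - 48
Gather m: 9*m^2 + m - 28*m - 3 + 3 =9*m^2 - 27*m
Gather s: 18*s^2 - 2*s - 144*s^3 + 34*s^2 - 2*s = -144*s^3 + 52*s^2 - 4*s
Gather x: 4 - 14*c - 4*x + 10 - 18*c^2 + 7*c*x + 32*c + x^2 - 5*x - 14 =-18*c^2 + 18*c + x^2 + x*(7*c - 9)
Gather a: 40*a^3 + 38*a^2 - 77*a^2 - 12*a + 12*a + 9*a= 40*a^3 - 39*a^2 + 9*a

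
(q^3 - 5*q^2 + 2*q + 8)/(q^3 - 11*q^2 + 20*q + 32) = (q - 2)/(q - 8)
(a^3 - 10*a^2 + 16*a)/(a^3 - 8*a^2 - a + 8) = a*(a - 2)/(a^2 - 1)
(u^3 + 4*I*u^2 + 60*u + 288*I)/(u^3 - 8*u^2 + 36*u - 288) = (u^2 - 2*I*u + 48)/(u^2 + u*(-8 - 6*I) + 48*I)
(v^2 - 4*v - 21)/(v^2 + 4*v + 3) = (v - 7)/(v + 1)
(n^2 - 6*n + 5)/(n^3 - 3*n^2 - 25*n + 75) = (n - 1)/(n^2 + 2*n - 15)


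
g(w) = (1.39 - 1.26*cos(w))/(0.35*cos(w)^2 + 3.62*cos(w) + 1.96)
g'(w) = (1.39 - 1.26*cos(w))*(0.7*sin(w)*cos(w) + 3.62*sin(w))/(0.35*cos(w)^2 + 3.62*cos(w) + 1.96)^2 + 1.26*sin(w)/(0.35*cos(w)^2 + 3.62*cos(w) + 1.96)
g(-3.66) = -2.70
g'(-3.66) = 3.70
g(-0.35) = 0.04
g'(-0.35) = -0.09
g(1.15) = 0.25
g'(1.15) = 0.58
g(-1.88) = 1.99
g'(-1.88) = -8.60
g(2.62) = -2.71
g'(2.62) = 3.76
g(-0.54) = 0.06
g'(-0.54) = -0.15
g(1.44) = 0.50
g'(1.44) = 1.27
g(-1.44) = 0.50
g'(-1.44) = -1.27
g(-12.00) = 0.06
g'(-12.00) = 0.16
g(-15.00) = -3.99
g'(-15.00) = -12.24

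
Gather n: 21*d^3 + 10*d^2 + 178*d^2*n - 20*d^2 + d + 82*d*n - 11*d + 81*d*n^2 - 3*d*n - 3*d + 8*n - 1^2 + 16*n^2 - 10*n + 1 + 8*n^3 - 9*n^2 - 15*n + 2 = 21*d^3 - 10*d^2 - 13*d + 8*n^3 + n^2*(81*d + 7) + n*(178*d^2 + 79*d - 17) + 2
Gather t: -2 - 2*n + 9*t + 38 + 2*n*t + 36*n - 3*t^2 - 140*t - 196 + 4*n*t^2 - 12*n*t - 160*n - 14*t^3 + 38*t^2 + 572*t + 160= -126*n - 14*t^3 + t^2*(4*n + 35) + t*(441 - 10*n)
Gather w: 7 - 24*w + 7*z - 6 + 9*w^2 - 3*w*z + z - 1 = 9*w^2 + w*(-3*z - 24) + 8*z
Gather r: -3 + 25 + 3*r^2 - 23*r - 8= 3*r^2 - 23*r + 14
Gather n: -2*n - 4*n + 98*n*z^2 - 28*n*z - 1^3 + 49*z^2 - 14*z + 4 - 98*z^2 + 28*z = n*(98*z^2 - 28*z - 6) - 49*z^2 + 14*z + 3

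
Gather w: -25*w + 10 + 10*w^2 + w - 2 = 10*w^2 - 24*w + 8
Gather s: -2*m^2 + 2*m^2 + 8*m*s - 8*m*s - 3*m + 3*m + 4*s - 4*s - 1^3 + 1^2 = 0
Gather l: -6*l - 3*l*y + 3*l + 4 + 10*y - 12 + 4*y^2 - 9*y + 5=l*(-3*y - 3) + 4*y^2 + y - 3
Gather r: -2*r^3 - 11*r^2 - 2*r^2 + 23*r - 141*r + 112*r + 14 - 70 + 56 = -2*r^3 - 13*r^2 - 6*r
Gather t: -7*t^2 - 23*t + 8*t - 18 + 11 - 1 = -7*t^2 - 15*t - 8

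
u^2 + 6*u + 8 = (u + 2)*(u + 4)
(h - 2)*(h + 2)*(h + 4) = h^3 + 4*h^2 - 4*h - 16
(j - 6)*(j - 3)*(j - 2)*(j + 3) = j^4 - 8*j^3 + 3*j^2 + 72*j - 108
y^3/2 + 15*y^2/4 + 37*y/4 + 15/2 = (y/2 + 1)*(y + 5/2)*(y + 3)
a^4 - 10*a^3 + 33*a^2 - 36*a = a*(a - 4)*(a - 3)^2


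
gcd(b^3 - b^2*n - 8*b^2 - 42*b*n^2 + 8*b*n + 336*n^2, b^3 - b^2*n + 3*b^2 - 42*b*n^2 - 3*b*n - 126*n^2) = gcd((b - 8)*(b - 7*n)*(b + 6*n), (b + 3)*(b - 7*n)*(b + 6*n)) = b^2 - b*n - 42*n^2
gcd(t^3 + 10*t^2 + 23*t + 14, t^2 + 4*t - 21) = t + 7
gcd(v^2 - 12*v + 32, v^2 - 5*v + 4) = v - 4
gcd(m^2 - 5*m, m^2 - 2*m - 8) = 1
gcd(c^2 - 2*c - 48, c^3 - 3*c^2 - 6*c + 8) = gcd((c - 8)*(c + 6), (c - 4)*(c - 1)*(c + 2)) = 1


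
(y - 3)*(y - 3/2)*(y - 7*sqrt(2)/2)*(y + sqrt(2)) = y^4 - 9*y^3/2 - 5*sqrt(2)*y^3/2 - 5*y^2/2 + 45*sqrt(2)*y^2/4 - 45*sqrt(2)*y/4 + 63*y/2 - 63/2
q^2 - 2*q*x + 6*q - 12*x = (q + 6)*(q - 2*x)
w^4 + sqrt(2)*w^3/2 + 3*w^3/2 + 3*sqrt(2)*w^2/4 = w^2*(w + 3/2)*(w + sqrt(2)/2)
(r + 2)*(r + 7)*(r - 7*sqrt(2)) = r^3 - 7*sqrt(2)*r^2 + 9*r^2 - 63*sqrt(2)*r + 14*r - 98*sqrt(2)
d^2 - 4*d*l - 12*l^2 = (d - 6*l)*(d + 2*l)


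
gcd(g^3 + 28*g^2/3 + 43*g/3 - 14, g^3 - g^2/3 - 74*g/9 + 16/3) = g^2 + 7*g/3 - 2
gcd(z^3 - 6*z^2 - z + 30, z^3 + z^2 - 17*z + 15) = z - 3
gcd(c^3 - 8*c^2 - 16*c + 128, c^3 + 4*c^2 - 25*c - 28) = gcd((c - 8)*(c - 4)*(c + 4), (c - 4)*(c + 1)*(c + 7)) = c - 4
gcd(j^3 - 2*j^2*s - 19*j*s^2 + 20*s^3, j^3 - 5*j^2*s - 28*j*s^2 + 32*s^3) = -j^2 - 3*j*s + 4*s^2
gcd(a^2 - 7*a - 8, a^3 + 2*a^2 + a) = a + 1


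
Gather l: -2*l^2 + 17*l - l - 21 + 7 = -2*l^2 + 16*l - 14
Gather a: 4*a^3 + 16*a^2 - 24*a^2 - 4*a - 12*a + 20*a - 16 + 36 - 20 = 4*a^3 - 8*a^2 + 4*a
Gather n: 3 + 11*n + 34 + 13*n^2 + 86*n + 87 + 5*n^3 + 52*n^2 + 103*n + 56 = 5*n^3 + 65*n^2 + 200*n + 180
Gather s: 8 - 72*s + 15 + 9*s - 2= 21 - 63*s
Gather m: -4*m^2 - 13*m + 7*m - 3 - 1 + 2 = -4*m^2 - 6*m - 2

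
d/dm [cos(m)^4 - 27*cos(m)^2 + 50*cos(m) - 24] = 2*(-2*cos(m)^3 + 27*cos(m) - 25)*sin(m)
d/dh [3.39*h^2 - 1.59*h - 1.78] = 6.78*h - 1.59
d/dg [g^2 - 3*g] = 2*g - 3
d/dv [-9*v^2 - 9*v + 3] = -18*v - 9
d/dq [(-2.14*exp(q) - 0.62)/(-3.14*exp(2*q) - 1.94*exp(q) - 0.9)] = (-6.7196*exp(2*q) - 3.8936*exp(q) + 0.7232)*exp(q)/(9.8596*exp(4*q) + 12.1832*exp(3*q) + 9.4156*exp(2*q) + 3.492*exp(q) + 0.81)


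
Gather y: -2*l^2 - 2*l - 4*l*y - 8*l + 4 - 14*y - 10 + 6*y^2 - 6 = -2*l^2 - 10*l + 6*y^2 + y*(-4*l - 14) - 12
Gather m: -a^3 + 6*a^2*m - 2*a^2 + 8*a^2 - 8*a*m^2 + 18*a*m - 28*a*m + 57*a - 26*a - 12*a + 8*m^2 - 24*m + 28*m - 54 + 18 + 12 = -a^3 + 6*a^2 + 19*a + m^2*(8 - 8*a) + m*(6*a^2 - 10*a + 4) - 24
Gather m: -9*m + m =-8*m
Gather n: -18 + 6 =-12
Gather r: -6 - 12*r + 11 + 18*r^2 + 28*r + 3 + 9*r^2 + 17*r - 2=27*r^2 + 33*r + 6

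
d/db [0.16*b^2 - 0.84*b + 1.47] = 0.32*b - 0.84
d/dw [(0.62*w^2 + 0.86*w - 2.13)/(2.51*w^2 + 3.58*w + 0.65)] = (0.0610000000000008*w^2 + 11.4986*w + 8.1844)/(6.3001*w^4 + 17.9716*w^3 + 16.0794*w^2 + 4.654*w + 0.4225)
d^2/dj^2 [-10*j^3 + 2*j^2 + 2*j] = 4 - 60*j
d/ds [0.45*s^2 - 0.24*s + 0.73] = 0.9*s - 0.24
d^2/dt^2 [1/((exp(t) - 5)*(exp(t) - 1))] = (4*exp(3*t) - 18*exp(2*t) + 16*exp(t) + 30)*exp(t)/(exp(6*t) - 18*exp(5*t) + 123*exp(4*t) - 396*exp(3*t) + 615*exp(2*t) - 450*exp(t) + 125)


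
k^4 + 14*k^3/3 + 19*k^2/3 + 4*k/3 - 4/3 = (k - 1/3)*(k + 1)*(k + 2)^2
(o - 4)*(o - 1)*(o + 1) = o^3 - 4*o^2 - o + 4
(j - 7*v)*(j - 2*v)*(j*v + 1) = j^3*v - 9*j^2*v^2 + j^2 + 14*j*v^3 - 9*j*v + 14*v^2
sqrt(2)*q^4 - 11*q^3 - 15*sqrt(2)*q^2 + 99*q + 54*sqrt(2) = (q - 3)*(q + 3)*(q - 6*sqrt(2))*(sqrt(2)*q + 1)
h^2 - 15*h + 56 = (h - 8)*(h - 7)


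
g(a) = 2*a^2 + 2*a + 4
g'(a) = 4*a + 2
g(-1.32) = 4.84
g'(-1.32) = -3.28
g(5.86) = 84.40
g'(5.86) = 25.44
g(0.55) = 5.70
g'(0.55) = 4.20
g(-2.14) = 8.88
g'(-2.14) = -6.56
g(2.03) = 16.30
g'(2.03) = 10.12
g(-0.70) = 3.58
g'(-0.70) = -0.80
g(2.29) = 19.07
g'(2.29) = 11.16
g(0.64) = 6.10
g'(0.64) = 4.56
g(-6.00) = 64.00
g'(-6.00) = -22.00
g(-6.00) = 64.00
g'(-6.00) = -22.00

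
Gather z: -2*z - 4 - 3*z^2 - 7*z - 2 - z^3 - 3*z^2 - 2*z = -z^3 - 6*z^2 - 11*z - 6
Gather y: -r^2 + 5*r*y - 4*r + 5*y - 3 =-r^2 - 4*r + y*(5*r + 5) - 3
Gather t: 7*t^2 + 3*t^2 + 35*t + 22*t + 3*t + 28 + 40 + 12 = 10*t^2 + 60*t + 80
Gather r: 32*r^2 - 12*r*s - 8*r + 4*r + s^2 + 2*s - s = 32*r^2 + r*(-12*s - 4) + s^2 + s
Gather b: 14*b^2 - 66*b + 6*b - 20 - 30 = 14*b^2 - 60*b - 50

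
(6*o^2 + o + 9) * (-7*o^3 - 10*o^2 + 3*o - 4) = -42*o^5 - 67*o^4 - 55*o^3 - 111*o^2 + 23*o - 36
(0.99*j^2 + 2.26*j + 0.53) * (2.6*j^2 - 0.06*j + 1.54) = 2.574*j^4 + 5.8166*j^3 + 2.767*j^2 + 3.4486*j + 0.8162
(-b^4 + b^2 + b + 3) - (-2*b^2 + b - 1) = -b^4 + 3*b^2 + 4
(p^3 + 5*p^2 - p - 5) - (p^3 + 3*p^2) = 2*p^2 - p - 5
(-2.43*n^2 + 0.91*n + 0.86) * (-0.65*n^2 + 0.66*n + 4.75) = 1.5795*n^4 - 2.1953*n^3 - 11.5009*n^2 + 4.8901*n + 4.085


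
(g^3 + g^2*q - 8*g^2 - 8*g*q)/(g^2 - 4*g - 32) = g*(g + q)/(g + 4)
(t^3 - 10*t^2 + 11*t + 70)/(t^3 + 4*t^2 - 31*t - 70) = (t - 7)/(t + 7)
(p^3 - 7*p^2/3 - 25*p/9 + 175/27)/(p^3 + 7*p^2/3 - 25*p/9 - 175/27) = (3*p - 7)/(3*p + 7)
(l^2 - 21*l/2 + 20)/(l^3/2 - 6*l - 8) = (-2*l^2 + 21*l - 40)/(-l^3 + 12*l + 16)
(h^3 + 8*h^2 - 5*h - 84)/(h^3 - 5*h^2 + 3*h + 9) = (h^2 + 11*h + 28)/(h^2 - 2*h - 3)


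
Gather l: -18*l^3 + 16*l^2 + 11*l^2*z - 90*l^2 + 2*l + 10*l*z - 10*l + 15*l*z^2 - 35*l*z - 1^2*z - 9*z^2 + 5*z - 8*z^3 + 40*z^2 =-18*l^3 + l^2*(11*z - 74) + l*(15*z^2 - 25*z - 8) - 8*z^3 + 31*z^2 + 4*z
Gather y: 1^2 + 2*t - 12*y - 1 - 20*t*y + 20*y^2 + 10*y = 2*t + 20*y^2 + y*(-20*t - 2)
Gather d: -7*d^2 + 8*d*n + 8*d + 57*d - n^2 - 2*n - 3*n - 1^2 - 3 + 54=-7*d^2 + d*(8*n + 65) - n^2 - 5*n + 50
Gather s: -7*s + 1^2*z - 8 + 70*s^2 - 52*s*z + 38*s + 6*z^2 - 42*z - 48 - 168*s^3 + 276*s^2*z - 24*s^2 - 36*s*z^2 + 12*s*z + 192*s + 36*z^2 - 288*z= -168*s^3 + s^2*(276*z + 46) + s*(-36*z^2 - 40*z + 223) + 42*z^2 - 329*z - 56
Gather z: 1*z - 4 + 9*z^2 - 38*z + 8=9*z^2 - 37*z + 4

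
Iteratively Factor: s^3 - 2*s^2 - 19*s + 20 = (s - 1)*(s^2 - s - 20) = (s - 1)*(s + 4)*(s - 5)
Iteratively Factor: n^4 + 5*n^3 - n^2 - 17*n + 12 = (n - 1)*(n^3 + 6*n^2 + 5*n - 12) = (n - 1)^2*(n^2 + 7*n + 12) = (n - 1)^2*(n + 3)*(n + 4)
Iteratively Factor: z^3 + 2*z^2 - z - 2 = (z + 2)*(z^2 - 1) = (z + 1)*(z + 2)*(z - 1)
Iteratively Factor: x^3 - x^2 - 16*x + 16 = (x - 1)*(x^2 - 16) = (x - 1)*(x + 4)*(x - 4)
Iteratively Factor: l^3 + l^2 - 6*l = (l)*(l^2 + l - 6) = l*(l + 3)*(l - 2)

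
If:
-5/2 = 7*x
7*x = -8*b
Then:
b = 5/16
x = -5/14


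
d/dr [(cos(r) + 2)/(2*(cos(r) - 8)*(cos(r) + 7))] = (cos(r)^2 + 4*cos(r) + 54)*sin(r)/(2*(cos(r) - 8)^2*(cos(r) + 7)^2)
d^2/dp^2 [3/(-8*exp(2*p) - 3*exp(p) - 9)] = 3*(-2*(16*exp(p) + 3)^2*exp(p) + (32*exp(p) + 3)*(8*exp(2*p) + 3*exp(p) + 9))*exp(p)/(8*exp(2*p) + 3*exp(p) + 9)^3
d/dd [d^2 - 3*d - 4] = 2*d - 3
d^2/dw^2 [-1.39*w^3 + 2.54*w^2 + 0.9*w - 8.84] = 5.08 - 8.34*w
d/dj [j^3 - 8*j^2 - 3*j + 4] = 3*j^2 - 16*j - 3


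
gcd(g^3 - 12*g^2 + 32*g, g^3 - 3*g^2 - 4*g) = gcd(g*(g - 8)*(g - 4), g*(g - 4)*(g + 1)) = g^2 - 4*g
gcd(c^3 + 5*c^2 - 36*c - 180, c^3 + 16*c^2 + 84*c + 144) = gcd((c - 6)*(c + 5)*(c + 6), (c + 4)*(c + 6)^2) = c + 6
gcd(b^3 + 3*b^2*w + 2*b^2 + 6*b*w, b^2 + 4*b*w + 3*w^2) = b + 3*w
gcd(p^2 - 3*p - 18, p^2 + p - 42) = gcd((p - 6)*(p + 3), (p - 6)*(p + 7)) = p - 6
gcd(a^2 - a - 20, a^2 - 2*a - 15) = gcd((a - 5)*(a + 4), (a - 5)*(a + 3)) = a - 5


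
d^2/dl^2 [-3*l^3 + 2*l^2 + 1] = 4 - 18*l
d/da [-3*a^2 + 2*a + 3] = 2 - 6*a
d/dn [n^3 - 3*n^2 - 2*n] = 3*n^2 - 6*n - 2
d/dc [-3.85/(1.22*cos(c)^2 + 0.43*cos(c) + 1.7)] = -(9.394*cos(c) + 1.6555)*sin(c)/(1.22*cos(c)^2 + 0.43*cos(c) + 1.7)^2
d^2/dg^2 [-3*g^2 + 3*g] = -6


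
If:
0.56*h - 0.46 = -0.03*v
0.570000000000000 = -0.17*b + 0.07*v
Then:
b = 0.411764705882353*v - 3.35294117647059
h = 0.821428571428571 - 0.0535714285714286*v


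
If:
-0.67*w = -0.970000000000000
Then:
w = 1.45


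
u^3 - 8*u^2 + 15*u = u*(u - 5)*(u - 3)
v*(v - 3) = v^2 - 3*v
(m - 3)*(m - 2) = m^2 - 5*m + 6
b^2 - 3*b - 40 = (b - 8)*(b + 5)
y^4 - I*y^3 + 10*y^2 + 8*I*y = y*(y - 4*I)*(y + I)*(y + 2*I)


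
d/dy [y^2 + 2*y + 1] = 2*y + 2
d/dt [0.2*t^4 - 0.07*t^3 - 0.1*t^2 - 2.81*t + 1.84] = 0.8*t^3 - 0.21*t^2 - 0.2*t - 2.81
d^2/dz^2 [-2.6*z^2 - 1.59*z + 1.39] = -5.20000000000000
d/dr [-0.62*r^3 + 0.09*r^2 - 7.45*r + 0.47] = -1.86*r^2 + 0.18*r - 7.45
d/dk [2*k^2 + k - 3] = 4*k + 1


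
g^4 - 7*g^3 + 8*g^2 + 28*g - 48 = (g - 4)*(g - 3)*(g - 2)*(g + 2)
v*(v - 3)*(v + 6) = v^3 + 3*v^2 - 18*v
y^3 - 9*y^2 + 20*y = y*(y - 5)*(y - 4)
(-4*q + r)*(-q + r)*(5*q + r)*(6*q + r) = 120*q^4 - 106*q^3*r - 21*q^2*r^2 + 6*q*r^3 + r^4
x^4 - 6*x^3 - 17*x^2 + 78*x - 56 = (x - 7)*(x - 2)*(x - 1)*(x + 4)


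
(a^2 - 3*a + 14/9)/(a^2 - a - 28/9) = (3*a - 2)/(3*a + 4)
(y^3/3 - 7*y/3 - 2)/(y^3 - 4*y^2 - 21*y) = (-y^3 + 7*y + 6)/(3*y*(-y^2 + 4*y + 21))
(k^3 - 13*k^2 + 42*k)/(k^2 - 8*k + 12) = k*(k - 7)/(k - 2)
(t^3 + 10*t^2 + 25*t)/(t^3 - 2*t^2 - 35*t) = (t + 5)/(t - 7)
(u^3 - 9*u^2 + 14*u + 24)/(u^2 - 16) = (u^2 - 5*u - 6)/(u + 4)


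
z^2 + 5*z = z*(z + 5)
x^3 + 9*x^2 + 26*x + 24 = (x + 2)*(x + 3)*(x + 4)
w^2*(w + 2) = w^3 + 2*w^2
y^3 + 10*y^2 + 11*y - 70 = (y - 2)*(y + 5)*(y + 7)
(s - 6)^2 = s^2 - 12*s + 36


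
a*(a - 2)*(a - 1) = a^3 - 3*a^2 + 2*a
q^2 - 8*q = q*(q - 8)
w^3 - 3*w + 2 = (w - 1)^2*(w + 2)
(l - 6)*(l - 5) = l^2 - 11*l + 30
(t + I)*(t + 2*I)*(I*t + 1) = I*t^3 - 2*t^2 + I*t - 2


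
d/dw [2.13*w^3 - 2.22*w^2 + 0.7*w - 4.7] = 6.39*w^2 - 4.44*w + 0.7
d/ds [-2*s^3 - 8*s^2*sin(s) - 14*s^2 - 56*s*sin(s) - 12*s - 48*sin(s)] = -8*s^2*cos(s) - 6*s^2 - 16*s*sin(s) - 56*s*cos(s) - 28*s - 56*sin(s) - 48*cos(s) - 12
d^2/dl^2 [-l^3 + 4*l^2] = 8 - 6*l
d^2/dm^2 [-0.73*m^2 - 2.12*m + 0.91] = -1.46000000000000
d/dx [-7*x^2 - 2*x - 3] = -14*x - 2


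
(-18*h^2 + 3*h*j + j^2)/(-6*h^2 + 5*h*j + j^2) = (3*h - j)/(h - j)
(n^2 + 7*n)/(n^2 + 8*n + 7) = n/(n + 1)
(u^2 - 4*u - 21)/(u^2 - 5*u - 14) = (u + 3)/(u + 2)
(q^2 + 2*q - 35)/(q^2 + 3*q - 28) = (q - 5)/(q - 4)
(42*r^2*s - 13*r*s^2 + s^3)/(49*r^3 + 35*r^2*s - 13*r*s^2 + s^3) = s*(6*r - s)/(7*r^2 + 6*r*s - s^2)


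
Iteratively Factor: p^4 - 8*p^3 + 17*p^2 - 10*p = (p - 5)*(p^3 - 3*p^2 + 2*p) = (p - 5)*(p - 1)*(p^2 - 2*p) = p*(p - 5)*(p - 1)*(p - 2)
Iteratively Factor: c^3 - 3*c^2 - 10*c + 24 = (c - 4)*(c^2 + c - 6) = (c - 4)*(c + 3)*(c - 2)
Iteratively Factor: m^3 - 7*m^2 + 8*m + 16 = (m - 4)*(m^2 - 3*m - 4) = (m - 4)^2*(m + 1)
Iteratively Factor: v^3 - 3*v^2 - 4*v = (v - 4)*(v^2 + v) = (v - 4)*(v + 1)*(v)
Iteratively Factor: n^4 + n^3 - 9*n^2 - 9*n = (n)*(n^3 + n^2 - 9*n - 9) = n*(n + 1)*(n^2 - 9) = n*(n + 1)*(n + 3)*(n - 3)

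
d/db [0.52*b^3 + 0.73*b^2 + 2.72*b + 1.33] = 1.56*b^2 + 1.46*b + 2.72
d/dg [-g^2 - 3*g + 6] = -2*g - 3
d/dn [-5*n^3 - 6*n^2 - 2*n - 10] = -15*n^2 - 12*n - 2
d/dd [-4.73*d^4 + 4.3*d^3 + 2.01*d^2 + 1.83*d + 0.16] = -18.92*d^3 + 12.9*d^2 + 4.02*d + 1.83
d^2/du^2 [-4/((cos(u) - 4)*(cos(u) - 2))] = 4*(4*sin(u)^4 - 6*sin(u)^2 + 141*cos(u)/2 - 9*cos(3*u)/2 - 54)/((cos(u) - 4)^3*(cos(u) - 2)^3)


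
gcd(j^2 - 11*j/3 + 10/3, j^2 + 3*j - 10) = j - 2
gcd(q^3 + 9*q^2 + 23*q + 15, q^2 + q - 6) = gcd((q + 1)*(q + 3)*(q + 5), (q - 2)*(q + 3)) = q + 3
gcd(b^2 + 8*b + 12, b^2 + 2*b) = b + 2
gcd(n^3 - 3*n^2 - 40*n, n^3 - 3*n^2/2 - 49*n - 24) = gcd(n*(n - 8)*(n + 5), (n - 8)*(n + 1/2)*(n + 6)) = n - 8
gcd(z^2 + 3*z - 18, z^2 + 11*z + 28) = 1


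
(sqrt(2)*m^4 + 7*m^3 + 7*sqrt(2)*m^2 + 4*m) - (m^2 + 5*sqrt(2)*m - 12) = sqrt(2)*m^4 + 7*m^3 - m^2 + 7*sqrt(2)*m^2 - 5*sqrt(2)*m + 4*m + 12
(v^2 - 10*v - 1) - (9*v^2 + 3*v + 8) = -8*v^2 - 13*v - 9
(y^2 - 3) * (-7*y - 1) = -7*y^3 - y^2 + 21*y + 3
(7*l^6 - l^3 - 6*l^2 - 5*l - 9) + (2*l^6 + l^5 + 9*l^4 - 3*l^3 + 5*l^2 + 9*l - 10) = 9*l^6 + l^5 + 9*l^4 - 4*l^3 - l^2 + 4*l - 19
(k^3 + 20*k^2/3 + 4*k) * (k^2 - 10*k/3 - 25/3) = k^5 + 10*k^4/3 - 239*k^3/9 - 620*k^2/9 - 100*k/3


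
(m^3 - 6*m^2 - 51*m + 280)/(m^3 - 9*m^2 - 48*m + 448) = (m - 5)/(m - 8)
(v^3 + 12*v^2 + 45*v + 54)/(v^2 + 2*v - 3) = (v^2 + 9*v + 18)/(v - 1)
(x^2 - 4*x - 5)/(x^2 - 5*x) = (x + 1)/x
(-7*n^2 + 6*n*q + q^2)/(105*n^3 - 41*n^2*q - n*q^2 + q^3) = (-n + q)/(15*n^2 - 8*n*q + q^2)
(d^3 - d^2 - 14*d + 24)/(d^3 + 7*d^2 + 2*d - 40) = (d - 3)/(d + 5)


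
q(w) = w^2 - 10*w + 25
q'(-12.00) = -34.00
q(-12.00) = 289.00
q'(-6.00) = -22.00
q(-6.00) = 121.00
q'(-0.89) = -11.78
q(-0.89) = 34.69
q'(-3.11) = -16.22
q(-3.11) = 65.77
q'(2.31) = -5.38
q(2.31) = 7.24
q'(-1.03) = -12.06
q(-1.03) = 36.36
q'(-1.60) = -13.20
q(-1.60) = 43.56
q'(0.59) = -8.82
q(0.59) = 19.45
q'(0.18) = -9.64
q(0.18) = 23.23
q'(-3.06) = -16.12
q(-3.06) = 64.96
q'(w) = 2*w - 10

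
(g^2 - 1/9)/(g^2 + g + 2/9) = (3*g - 1)/(3*g + 2)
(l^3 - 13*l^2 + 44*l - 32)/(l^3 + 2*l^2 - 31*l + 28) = (l - 8)/(l + 7)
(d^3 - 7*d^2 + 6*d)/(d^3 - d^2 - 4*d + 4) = d*(d - 6)/(d^2 - 4)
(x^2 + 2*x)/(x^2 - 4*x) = (x + 2)/(x - 4)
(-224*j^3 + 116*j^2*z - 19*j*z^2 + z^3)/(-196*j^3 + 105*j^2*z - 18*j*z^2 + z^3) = (-8*j + z)/(-7*j + z)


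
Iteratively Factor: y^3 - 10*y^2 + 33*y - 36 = (y - 4)*(y^2 - 6*y + 9) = (y - 4)*(y - 3)*(y - 3)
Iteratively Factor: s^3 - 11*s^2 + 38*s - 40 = (s - 4)*(s^2 - 7*s + 10) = (s - 4)*(s - 2)*(s - 5)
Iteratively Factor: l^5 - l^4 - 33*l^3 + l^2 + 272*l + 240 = (l - 4)*(l^4 + 3*l^3 - 21*l^2 - 83*l - 60) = (l - 5)*(l - 4)*(l^3 + 8*l^2 + 19*l + 12) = (l - 5)*(l - 4)*(l + 1)*(l^2 + 7*l + 12) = (l - 5)*(l - 4)*(l + 1)*(l + 3)*(l + 4)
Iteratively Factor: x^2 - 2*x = (x - 2)*(x)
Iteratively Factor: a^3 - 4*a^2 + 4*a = (a)*(a^2 - 4*a + 4) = a*(a - 2)*(a - 2)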